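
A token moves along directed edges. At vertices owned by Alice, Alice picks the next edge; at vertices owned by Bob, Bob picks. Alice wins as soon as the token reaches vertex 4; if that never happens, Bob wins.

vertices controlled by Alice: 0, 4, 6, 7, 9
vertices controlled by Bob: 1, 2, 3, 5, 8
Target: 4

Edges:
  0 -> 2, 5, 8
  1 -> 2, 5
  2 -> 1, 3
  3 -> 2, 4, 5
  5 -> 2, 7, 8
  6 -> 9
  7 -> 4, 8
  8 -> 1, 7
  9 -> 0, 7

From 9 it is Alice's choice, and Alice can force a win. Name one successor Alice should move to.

A0 = {4}
A1: add {7} — 7 (Alice) has 7→4.
A2: add {9} — 9 (Alice) has 9→7.
A3: add {6} — 6 (Alice) has 6→9.
A4 = A3; e.g. 0 (Alice) has no edge into A3. Fixed point.
From 9, successor 7 is in the attractor (rank 1); the other successor 0 is not.

7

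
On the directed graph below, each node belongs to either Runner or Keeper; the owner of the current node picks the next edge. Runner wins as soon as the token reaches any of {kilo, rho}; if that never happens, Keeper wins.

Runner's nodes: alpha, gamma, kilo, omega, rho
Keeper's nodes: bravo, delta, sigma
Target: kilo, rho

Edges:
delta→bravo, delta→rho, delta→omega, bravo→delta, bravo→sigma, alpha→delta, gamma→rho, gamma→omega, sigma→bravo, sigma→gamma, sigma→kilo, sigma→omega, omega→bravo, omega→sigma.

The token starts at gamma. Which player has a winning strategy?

Runner

A0 = {kilo, rho}
A1: add {gamma} — gamma (Runner) has gamma→rho.
A2 = A1; e.g. delta (Keeper) can still go to bravo. Fixed point.
gamma ∈ A1, so Runner can force the target.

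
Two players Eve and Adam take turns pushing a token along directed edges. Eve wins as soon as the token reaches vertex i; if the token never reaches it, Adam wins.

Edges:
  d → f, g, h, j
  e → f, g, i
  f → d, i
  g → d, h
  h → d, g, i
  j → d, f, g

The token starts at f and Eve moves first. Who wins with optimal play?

Eve

Track states (vertex, player-to-move).
A0 = {(i,Eve), (i,Adam)}
A1: add {(e,Eve), (f,Eve), (h,Eve)}.
(f,Eve) ∈ A1 ⇒ Eve forces the target.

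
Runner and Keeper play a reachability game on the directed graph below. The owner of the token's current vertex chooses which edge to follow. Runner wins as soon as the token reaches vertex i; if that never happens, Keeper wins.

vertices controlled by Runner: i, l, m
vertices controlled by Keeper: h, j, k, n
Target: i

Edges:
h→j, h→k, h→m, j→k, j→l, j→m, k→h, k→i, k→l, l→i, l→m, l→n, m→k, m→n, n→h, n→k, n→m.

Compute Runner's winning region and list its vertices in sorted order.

i, l

A0 = {i}
A1: add {l} — l (Runner) has l→i.
A2 = A1; e.g. h (Keeper) can still go to j. Fixed point.
Runner's winning region = {i, l}.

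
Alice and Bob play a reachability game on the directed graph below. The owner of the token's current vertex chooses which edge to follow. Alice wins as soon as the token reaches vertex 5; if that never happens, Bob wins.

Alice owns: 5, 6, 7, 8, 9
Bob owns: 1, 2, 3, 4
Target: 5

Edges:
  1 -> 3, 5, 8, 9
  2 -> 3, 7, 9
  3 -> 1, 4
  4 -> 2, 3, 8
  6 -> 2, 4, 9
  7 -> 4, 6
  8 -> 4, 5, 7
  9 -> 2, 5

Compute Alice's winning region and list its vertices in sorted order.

5, 6, 7, 8, 9

A0 = {5}
A1: add {8, 9} — 8 (Alice) has 8→5; 9 (Alice) has 9→5.
A2: add {6} — 6 (Alice) has 6→9.
A3: add {7} — 7 (Alice) has 7→6.
A4 = A3; e.g. 1 (Bob) can still go to 3. Fixed point.
Alice's winning region = {5, 6, 7, 8, 9}.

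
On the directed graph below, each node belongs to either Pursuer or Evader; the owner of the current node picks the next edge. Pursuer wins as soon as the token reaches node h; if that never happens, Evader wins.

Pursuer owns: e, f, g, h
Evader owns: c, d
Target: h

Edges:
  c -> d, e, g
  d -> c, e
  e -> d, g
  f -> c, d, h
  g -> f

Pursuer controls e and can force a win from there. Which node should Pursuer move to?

g

A0 = {h}
A1: add {f} — f (Pursuer) has f→h.
A2: add {g} — g (Pursuer) has g→f.
A3: add {e} — e (Pursuer) has e→g.
A4 = A3; e.g. c (Evader) can still go to d. Fixed point.
From e, successor g is in the attractor (rank 2); the other successor d is not.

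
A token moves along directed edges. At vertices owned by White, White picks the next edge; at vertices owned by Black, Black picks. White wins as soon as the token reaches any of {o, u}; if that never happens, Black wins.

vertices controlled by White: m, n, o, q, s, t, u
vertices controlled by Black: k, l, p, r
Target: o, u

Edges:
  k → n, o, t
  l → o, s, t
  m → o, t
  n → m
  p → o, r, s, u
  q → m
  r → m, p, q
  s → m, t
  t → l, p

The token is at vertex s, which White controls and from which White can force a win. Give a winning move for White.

A0 = {o, u}
A1: add {m} — m (White) has m→o.
A2: add {n, q, s} — n (White) has n→m; q (White) has q→m; s (White) has s→m.
A3 = A2; e.g. k (Black) can still go to t. Fixed point.
From s, successor m is in the attractor (rank 1); the other successor t is not.

m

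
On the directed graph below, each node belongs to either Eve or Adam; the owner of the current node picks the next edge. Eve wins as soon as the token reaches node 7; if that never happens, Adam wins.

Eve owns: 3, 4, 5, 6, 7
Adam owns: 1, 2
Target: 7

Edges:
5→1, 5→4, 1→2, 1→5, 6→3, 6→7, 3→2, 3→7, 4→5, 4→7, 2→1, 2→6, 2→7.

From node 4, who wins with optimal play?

A0 = {7}
A1: add {3, 4, 6} — 3 (Eve) has 3→7; 4 (Eve) has 4→7; 6 (Eve) has 6→7.
4 ∈ A1, so Eve can force the target.

Eve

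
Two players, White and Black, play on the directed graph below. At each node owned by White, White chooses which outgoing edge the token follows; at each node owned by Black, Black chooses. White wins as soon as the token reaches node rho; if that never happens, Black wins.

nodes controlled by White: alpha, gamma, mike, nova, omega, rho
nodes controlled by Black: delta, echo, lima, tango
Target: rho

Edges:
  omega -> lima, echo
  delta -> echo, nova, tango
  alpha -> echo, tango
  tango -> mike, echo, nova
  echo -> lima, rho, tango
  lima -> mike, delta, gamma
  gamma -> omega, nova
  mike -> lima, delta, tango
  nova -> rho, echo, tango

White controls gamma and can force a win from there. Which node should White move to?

nova

A0 = {rho}
A1: add {nova} — nova (White) has nova→rho.
A2: add {gamma} — gamma (White) has gamma→nova.
A3 = A2; e.g. lima (Black) can still go to mike. Fixed point.
From gamma, successor nova is in the attractor (rank 1); the other successor omega is not.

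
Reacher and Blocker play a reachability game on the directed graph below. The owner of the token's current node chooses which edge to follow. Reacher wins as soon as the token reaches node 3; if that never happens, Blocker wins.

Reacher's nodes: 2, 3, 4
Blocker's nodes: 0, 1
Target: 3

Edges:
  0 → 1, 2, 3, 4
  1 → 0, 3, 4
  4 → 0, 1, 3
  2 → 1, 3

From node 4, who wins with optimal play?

Reacher

A0 = {3}
A1: add {2, 4} — 2 (Reacher) has 2→3; 4 (Reacher) has 4→3.
A2 = A1; e.g. 0 (Blocker) can still go to 1. Fixed point.
4 ∈ A1, so Reacher can force the target.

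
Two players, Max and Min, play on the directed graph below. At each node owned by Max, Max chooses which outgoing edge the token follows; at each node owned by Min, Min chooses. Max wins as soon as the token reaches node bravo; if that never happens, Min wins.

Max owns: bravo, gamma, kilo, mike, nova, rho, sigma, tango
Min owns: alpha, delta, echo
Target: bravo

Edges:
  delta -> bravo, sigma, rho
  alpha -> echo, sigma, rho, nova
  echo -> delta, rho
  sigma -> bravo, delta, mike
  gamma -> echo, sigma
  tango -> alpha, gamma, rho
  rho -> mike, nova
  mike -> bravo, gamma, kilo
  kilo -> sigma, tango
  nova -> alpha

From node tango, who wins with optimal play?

A0 = {bravo}
A1: add {mike, sigma} — sigma (Max) has sigma→bravo; mike (Max) has mike→bravo.
A2: add {gamma, kilo, rho} — gamma (Max) has gamma→sigma; rho (Max) has rho→mike; kilo (Max) has kilo→sigma.
A3: add {delta, tango} — delta (Min): all of {bravo, sigma, rho} already in; tango (Max) has tango→gamma.
tango ∈ A3, so Max can force the target.

Max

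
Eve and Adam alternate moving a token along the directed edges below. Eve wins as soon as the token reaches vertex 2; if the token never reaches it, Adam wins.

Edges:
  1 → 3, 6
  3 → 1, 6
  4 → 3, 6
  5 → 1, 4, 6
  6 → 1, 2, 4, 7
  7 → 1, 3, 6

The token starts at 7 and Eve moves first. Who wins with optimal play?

Adam

Track states (vertex, player-to-move).
A0 = {(2,Eve), (2,Adam)}
A1: add {(6,Eve)}.
A2 = A1; e.g. (1,Eve) stays out. (7,Eve) never enters ⇒ Adam avoids the target.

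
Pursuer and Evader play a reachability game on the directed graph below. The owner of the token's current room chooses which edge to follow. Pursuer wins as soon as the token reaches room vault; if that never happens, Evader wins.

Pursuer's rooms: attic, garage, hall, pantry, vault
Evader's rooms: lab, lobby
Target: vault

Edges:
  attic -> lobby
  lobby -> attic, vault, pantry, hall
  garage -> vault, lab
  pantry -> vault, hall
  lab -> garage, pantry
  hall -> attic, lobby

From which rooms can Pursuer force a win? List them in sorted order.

garage, lab, pantry, vault

A0 = {vault}
A1: add {garage, pantry} — garage (Pursuer) has garage→vault; pantry (Pursuer) has pantry→vault.
A2: add {lab} — lab (Evader): all of {garage, pantry} already in.
A3 = A2; e.g. attic (Pursuer) has no edge into A2. Fixed point.
Pursuer's winning region = {garage, lab, pantry, vault}.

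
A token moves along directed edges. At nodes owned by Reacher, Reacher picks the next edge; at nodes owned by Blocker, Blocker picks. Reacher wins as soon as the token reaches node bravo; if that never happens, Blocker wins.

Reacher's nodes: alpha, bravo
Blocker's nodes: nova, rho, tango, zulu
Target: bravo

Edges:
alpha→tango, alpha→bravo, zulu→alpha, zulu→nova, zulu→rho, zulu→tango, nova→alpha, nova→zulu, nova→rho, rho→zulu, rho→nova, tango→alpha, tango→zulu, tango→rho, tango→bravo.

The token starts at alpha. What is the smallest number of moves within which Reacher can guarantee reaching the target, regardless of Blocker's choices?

1

A0 = {bravo}
A1: add {alpha} — alpha (Reacher) has alpha→bravo.
A2 = A1; e.g. zulu (Blocker) can still go to nova. Fixed point.
alpha enters the attractor at level 1, so Reacher can force the target in 1 move from there.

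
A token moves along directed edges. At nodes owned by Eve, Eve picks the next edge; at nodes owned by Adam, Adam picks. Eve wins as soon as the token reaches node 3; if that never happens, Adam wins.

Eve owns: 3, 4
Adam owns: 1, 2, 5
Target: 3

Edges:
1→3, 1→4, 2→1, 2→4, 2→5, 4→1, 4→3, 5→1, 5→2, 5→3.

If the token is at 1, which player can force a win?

Eve

A0 = {3}
A1: add {4} — 4 (Eve) has 4→3.
A2: add {1} — 1 (Adam): all of {3, 4} already in.
A3 = A2; e.g. 2 (Adam) can still go to 5. Fixed point.
1 ∈ A2, so Eve can force the target.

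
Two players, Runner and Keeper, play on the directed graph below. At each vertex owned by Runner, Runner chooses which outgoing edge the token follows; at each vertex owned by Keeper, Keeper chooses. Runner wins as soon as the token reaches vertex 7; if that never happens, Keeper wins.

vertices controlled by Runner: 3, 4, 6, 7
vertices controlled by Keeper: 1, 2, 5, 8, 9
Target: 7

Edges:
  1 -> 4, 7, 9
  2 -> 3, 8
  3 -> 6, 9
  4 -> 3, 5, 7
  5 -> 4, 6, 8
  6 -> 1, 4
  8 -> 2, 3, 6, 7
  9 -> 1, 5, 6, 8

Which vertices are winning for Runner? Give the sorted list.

3, 4, 6, 7

A0 = {7}
A1: add {4} — 4 (Runner) has 4→7.
A2: add {6} — 6 (Runner) has 6→4.
A3: add {3} — 3 (Runner) has 3→6.
A4 = A3; e.g. 1 (Keeper) can still go to 9. Fixed point.
Runner's winning region = {3, 4, 6, 7}.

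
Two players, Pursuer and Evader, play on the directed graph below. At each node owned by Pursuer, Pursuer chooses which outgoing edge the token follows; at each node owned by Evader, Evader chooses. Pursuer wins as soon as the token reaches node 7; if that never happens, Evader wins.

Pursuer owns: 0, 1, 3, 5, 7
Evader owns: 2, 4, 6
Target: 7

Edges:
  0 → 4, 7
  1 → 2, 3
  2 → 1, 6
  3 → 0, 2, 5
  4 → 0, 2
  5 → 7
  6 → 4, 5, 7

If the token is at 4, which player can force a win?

Evader

A0 = {7}
A1: add {0, 5} — 0 (Pursuer) has 0→7; 5 (Pursuer) has 5→7.
A2: add {3} — 3 (Pursuer) has 3→0.
A3: add {1} — 1 (Pursuer) has 1→3.
A4 = A3; e.g. 2 (Evader) can still go to 6. Fixed point.
4 never enters the attractor, so Evader can avoid the target forever.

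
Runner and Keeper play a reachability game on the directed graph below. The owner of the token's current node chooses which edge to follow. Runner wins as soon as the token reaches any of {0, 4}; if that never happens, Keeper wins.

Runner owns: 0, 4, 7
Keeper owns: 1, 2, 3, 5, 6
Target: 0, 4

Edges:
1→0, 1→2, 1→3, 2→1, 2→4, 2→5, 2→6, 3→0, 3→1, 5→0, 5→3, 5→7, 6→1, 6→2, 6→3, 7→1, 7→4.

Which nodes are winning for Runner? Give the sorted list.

0, 4, 7

A0 = {0, 4}
A1: add {7} — 7 (Runner) has 7→4.
A2 = A1; e.g. 1 (Keeper) can still go to 2. Fixed point.
Runner's winning region = {0, 4, 7}.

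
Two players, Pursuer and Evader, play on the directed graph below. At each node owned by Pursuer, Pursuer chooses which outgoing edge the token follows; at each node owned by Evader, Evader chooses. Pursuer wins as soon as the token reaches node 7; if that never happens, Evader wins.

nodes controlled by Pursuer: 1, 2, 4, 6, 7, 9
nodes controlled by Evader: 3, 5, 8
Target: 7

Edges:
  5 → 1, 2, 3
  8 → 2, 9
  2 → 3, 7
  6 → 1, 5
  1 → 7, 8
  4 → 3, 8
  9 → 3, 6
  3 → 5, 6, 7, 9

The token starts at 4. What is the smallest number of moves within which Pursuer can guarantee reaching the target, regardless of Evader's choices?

A0 = {7}
A1: add {1, 2} — 1 (Pursuer) has 1→7; 2 (Pursuer) has 2→7.
A2: add {6} — 6 (Pursuer) has 6→1.
A3: add {9} — 9 (Pursuer) has 9→6.
A4: add {8} — 8 (Evader): all of {2, 9} already in.
A5: add {4} — 4 (Pursuer) has 4→8.
A6 = A5; e.g. 3 (Evader) can still go to 5. Fixed point.
4 enters the attractor at level 5, so Pursuer can force the target in 5 moves from there.

5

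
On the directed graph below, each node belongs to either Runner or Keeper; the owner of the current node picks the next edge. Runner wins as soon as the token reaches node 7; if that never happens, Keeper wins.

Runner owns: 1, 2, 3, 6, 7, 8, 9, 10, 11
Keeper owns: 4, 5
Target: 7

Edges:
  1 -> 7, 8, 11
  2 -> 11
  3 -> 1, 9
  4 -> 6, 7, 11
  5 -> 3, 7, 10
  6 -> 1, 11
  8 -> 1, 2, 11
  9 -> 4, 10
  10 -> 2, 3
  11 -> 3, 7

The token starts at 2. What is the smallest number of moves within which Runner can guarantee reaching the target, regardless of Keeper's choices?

2

A0 = {7}
A1: add {1, 11} — 1 (Runner) has 1→7; 11 (Runner) has 11→7.
A2: add {2, 3, 6, 8} — 2 (Runner) has 2→11; 3 (Runner) has 3→1; 6 (Runner) has 6→1; 8 (Runner) has 8→1.
2 enters the attractor at level 2, so Runner can force the target in 2 moves from there.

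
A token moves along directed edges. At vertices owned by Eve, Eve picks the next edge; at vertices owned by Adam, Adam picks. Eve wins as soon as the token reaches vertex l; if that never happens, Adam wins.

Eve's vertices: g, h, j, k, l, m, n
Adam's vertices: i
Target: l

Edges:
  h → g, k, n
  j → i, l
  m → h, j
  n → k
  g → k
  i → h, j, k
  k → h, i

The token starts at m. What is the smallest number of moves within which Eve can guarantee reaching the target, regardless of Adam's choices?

2

A0 = {l}
A1: add {j} — j (Eve) has j→l.
A2: add {m} — m (Eve) has m→j.
A3 = A2; e.g. g (Eve) has no edge into A2. Fixed point.
m enters the attractor at level 2, so Eve can force the target in 2 moves from there.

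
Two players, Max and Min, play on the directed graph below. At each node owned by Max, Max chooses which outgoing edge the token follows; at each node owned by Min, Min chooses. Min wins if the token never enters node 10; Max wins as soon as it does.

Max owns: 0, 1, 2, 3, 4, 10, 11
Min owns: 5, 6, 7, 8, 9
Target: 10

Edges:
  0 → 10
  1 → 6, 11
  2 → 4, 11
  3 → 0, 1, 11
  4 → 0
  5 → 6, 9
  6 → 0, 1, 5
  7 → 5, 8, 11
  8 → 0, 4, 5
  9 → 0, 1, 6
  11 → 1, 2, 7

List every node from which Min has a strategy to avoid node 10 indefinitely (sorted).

A0 = {10}
A1: add {0} — 0 (Max) has 0→10.
A2: add {3, 4} — 3 (Max) has 3→0; 4 (Max) has 4→0.
A3: add {2} — 2 (Max) has 2→4.
A4: add {11} — 11 (Max) has 11→2.
A5: add {1} — 1 (Max) has 1→11.
A6 = A5; e.g. 5 (Min) can still go to 6. Fixed point.
Max's attractor = {0, 1, 2, 3, 4, 10, 11}; Min avoids the target exactly from the complement.

5, 6, 7, 8, 9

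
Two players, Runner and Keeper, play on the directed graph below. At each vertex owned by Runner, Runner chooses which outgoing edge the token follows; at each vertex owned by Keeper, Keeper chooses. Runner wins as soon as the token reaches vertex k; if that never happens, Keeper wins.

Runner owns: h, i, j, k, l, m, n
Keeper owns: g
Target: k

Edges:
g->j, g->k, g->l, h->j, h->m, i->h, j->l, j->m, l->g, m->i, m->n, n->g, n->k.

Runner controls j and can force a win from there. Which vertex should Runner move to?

m

A0 = {k}
A1: add {n} — n (Runner) has n→k.
A2: add {m} — m (Runner) has m→n.
A3: add {h, j} — h (Runner) has h→m; j (Runner) has j→m.
A4: add {i} — i (Runner) has i→h.
A5 = A4; e.g. g (Keeper) can still go to l. Fixed point.
From j, successor m is in the attractor (rank 2); the other successor l is not.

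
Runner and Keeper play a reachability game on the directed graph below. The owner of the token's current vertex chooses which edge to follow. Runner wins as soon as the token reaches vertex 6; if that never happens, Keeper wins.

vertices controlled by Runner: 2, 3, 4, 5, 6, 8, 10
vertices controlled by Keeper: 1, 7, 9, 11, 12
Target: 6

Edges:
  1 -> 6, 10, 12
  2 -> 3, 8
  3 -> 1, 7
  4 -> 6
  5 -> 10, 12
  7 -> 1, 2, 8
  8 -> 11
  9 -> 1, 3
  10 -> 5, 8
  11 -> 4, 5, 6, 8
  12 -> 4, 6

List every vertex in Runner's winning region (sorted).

A0 = {6}
A1: add {4} — 4 (Runner) has 4→6.
A2: add {12} — 12 (Keeper): all of {4, 6} already in.
A3: add {5} — 5 (Runner) has 5→12.
A4: add {10} — 10 (Runner) has 10→5.
A5: add {1} — 1 (Keeper): all of {6, 10, 12} already in.
A6: add {3} — 3 (Runner) has 3→1.
A7: add {2, 9} — 2 (Runner) has 2→3; 9 (Keeper): all of {1, 3} already in.
A8 = A7; e.g. 7 (Keeper) can still go to 8. Fixed point.
Runner's winning region = {1, 2, 3, 4, 5, 6, 9, 10, 12}.

1, 2, 3, 4, 5, 6, 9, 10, 12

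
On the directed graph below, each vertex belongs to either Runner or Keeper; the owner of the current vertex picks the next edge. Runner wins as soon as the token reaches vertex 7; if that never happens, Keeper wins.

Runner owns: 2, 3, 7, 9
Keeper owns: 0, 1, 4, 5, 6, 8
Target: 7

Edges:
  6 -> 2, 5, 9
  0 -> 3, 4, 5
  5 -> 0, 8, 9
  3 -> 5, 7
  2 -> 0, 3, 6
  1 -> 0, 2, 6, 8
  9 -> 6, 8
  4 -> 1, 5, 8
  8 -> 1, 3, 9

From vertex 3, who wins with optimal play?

A0 = {7}
A1: add {3} — 3 (Runner) has 3→7.
3 ∈ A1, so Runner can force the target.

Runner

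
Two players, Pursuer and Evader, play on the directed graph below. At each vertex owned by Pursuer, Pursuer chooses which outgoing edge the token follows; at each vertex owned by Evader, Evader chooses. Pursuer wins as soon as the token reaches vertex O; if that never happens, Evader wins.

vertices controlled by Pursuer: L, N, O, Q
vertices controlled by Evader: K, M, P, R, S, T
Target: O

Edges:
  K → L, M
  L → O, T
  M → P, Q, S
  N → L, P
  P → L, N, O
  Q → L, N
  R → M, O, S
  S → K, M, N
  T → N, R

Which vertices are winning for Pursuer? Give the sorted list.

L, N, O, P, Q

A0 = {O}
A1: add {L} — L (Pursuer) has L→O.
A2: add {N, Q} — N (Pursuer) has N→L; Q (Pursuer) has Q→L.
A3: add {P} — P (Evader): all of {L, N, O} already in.
A4 = A3; e.g. K (Evader) can still go to M. Fixed point.
Pursuer's winning region = {L, N, O, P, Q}.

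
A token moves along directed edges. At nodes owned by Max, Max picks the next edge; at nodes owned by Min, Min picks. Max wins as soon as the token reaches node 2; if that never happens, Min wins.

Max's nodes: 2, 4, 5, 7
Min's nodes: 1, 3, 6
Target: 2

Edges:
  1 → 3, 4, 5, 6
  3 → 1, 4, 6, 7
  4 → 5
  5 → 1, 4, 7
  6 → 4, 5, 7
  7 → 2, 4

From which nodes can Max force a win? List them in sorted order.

A0 = {2}
A1: add {7} — 7 (Max) has 7→2.
A2: add {5} — 5 (Max) has 5→7.
A3: add {4} — 4 (Max) has 4→5.
A4: add {6} — 6 (Min): all of {4, 5, 7} already in.
A5 = A4; e.g. 1 (Min) can still go to 3. Fixed point.
Max's winning region = {2, 4, 5, 6, 7}.

2, 4, 5, 6, 7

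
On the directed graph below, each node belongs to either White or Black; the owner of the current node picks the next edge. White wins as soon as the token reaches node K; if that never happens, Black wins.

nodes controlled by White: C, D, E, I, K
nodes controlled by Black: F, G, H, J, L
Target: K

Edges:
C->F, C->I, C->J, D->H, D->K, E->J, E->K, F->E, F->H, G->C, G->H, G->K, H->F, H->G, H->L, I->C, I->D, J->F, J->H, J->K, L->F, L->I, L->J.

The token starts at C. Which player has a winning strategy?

A0 = {K}
A1: add {D, E} — D (White) has D→K; E (White) has E→K.
A2: add {I} — I (White) has I→D.
A3: add {C} — C (White) has C→I.
A4 = A3; e.g. F (Black) can still go to H. Fixed point.
C ∈ A3, so White can force the target.

White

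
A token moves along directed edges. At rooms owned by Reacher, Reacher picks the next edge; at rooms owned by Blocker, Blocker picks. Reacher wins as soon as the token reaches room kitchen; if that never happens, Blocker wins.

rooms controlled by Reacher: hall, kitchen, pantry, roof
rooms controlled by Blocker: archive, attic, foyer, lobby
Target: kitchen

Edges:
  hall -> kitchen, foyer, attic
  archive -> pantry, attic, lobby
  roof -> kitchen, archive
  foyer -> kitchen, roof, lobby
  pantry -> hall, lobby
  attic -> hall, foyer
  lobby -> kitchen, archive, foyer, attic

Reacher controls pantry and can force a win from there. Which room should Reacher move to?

A0 = {kitchen}
A1: add {hall, roof} — hall (Reacher) has hall→kitchen; roof (Reacher) has roof→kitchen.
A2: add {pantry} — pantry (Reacher) has pantry→hall.
A3 = A2; e.g. archive (Blocker) can still go to attic. Fixed point.
From pantry, successor hall is in the attractor (rank 1); the other successor lobby is not.

hall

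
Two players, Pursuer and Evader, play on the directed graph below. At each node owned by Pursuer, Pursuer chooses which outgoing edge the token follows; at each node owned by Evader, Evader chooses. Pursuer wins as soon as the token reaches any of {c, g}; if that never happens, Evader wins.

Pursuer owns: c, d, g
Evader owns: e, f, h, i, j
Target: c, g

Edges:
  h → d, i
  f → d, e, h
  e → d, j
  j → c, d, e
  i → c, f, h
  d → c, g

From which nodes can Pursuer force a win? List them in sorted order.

A0 = {c, g}
A1: add {d} — d (Pursuer) has d→c.
A2 = A1; e.g. e (Evader) can still go to j. Fixed point.
Pursuer's winning region = {c, d, g}.

c, d, g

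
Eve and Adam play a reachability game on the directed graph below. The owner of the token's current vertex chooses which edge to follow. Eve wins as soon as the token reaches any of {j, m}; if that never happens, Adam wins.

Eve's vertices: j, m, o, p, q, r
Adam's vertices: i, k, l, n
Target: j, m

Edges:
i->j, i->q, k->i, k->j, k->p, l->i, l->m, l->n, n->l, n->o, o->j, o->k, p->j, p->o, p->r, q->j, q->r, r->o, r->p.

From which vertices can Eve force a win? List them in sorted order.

A0 = {j, m}
A1: add {o, p, q} — o (Eve) has o→j; p (Eve) has p→j; q (Eve) has q→j.
A2: add {i, r} — i (Adam): all of {j, q} already in; r (Eve) has r→o.
A3: add {k} — k (Adam): all of {i, j, p} already in.
A4 = A3; e.g. l (Adam) can still go to n. Fixed point.
Eve's winning region = {i, j, k, m, o, p, q, r}.

i, j, k, m, o, p, q, r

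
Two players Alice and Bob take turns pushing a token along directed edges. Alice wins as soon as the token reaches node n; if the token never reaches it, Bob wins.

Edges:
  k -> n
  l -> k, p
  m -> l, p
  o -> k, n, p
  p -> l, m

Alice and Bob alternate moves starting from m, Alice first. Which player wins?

Bob

Track states (vertex, player-to-move).
A0 = {(n,Alice), (n,Bob)}
A1: add {(k,Alice), (k,Bob), (o,Alice)}.
A2: add {(l,Alice)}.
A3 = A2; e.g. (l,Bob) stays out. (m,Alice) never enters ⇒ Bob avoids the target.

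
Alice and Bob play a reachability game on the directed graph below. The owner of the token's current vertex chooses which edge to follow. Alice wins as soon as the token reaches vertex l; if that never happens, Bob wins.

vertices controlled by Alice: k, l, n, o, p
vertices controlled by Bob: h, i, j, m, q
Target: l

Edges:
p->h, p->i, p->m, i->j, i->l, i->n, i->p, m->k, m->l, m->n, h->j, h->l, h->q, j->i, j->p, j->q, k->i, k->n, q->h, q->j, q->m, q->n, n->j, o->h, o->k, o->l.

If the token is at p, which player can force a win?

Bob

A0 = {l}
A1: add {o} — o (Alice) has o→l.
A2 = A1; e.g. h (Bob) can still go to j. Fixed point.
p never enters the attractor, so Bob can avoid the target forever.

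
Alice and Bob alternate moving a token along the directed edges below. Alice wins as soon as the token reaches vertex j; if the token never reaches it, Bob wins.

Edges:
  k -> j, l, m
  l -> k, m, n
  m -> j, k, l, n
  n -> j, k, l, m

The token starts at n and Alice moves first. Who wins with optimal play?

Alice

Track states (vertex, player-to-move).
A0 = {(j,Alice), (j,Bob)}
A1: add {(k,Alice), (m,Alice), (n,Alice)}.
(n,Alice) ∈ A1 ⇒ Alice forces the target.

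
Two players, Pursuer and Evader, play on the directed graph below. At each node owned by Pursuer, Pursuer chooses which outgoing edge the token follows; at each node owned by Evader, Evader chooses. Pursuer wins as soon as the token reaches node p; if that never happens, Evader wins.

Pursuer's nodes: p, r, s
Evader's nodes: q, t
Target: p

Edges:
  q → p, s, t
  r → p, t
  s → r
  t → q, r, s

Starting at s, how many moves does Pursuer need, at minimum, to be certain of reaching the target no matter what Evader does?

2

A0 = {p}
A1: add {r} — r (Pursuer) has r→p.
A2: add {s} — s (Pursuer) has s→r.
A3 = A2; e.g. q (Evader) can still go to t. Fixed point.
s enters the attractor at level 2, so Pursuer can force the target in 2 moves from there.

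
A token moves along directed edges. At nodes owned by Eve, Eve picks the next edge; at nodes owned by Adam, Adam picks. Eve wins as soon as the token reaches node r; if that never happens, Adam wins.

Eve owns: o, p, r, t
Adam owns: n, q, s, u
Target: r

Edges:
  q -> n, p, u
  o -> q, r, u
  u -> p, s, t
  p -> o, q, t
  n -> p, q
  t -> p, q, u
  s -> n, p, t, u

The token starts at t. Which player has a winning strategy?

A0 = {r}
A1: add {o} — o (Eve) has o→r.
A2: add {p} — p (Eve) has p→o.
A3: add {t} — t (Eve) has t→p.
A4 = A3; e.g. n (Adam) can still go to q. Fixed point.
t ∈ A3, so Eve can force the target.

Eve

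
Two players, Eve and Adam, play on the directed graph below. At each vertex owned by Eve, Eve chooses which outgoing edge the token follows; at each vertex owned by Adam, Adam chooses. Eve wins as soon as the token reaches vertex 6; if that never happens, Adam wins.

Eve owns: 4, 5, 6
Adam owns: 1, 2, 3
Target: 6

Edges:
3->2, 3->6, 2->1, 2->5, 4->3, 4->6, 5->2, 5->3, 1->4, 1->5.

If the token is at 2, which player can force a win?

Adam

A0 = {6}
A1: add {4} — 4 (Eve) has 4→6.
A2 = A1; e.g. 1 (Adam) can still go to 5. Fixed point.
2 never enters the attractor, so Adam can avoid the target forever.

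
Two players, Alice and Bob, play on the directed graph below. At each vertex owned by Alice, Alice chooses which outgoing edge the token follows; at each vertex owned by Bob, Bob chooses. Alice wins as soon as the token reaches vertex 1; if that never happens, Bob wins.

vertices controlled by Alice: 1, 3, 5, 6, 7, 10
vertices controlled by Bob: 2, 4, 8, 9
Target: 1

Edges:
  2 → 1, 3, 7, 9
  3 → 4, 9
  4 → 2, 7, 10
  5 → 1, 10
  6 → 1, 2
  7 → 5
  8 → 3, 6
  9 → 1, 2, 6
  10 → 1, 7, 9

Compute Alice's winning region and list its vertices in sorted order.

1, 5, 6, 7, 10

A0 = {1}
A1: add {5, 6, 10} — 5 (Alice) has 5→1; 6 (Alice) has 6→1; 10 (Alice) has 10→1.
A2: add {7} — 7 (Alice) has 7→5.
A3 = A2; e.g. 2 (Bob) can still go to 3. Fixed point.
Alice's winning region = {1, 5, 6, 7, 10}.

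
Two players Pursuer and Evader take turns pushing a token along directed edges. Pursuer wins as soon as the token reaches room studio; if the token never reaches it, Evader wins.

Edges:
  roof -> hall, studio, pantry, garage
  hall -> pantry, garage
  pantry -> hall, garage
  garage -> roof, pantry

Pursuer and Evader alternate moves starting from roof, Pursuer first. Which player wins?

Pursuer

Track states (vertex, player-to-move).
A0 = {(studio,Pursuer), (studio,Evader)}
A1: add {(roof,Pursuer)}.
(roof,Pursuer) ∈ A1 ⇒ Pursuer forces the target.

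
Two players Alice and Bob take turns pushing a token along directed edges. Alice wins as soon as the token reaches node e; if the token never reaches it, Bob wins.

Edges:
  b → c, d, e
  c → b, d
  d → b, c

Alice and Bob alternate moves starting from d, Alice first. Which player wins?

Bob

Track states (vertex, player-to-move).
A0 = {(e,Alice), (e,Bob)}
A1: add {(b,Alice)}.
A2 = A1; e.g. (b,Bob) stays out. (d,Alice) never enters ⇒ Bob avoids the target.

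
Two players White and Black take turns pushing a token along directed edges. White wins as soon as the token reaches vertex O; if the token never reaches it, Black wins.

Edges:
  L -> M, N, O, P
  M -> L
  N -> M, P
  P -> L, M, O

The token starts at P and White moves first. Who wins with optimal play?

Track states (vertex, player-to-move).
A0 = {(O,White), (O,Black)}
A1: add {(L,White), (P,White)}.
(P,White) ∈ A1 ⇒ White forces the target.

White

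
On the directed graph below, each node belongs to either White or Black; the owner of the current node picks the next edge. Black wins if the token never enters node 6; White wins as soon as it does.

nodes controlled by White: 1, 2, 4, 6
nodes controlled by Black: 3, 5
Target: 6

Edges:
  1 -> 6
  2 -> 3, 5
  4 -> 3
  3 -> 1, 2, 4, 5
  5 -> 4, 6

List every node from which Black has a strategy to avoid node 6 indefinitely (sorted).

A0 = {6}
A1: add {1} — 1 (White) has 1→6.
A2 = A1; e.g. 2 (White) has no edge into A1. Fixed point.
White's attractor = {1, 6}; Black avoids the target exactly from the complement.

2, 3, 4, 5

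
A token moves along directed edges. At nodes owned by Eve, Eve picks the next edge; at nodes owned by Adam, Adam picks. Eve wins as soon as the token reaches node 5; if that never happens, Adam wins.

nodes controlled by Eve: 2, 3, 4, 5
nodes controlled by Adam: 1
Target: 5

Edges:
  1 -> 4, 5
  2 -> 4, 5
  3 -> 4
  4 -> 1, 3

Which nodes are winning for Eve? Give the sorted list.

2, 5

A0 = {5}
A1: add {2} — 2 (Eve) has 2→5.
A2 = A1; e.g. 1 (Adam) can still go to 4. Fixed point.
Eve's winning region = {2, 5}.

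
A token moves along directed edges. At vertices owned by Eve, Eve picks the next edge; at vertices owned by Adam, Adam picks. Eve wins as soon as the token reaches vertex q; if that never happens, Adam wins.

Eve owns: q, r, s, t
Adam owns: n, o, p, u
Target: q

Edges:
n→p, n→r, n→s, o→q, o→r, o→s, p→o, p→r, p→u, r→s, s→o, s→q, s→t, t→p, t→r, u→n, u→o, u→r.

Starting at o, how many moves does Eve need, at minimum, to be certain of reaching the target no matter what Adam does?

A0 = {q}
A1: add {s} — s (Eve) has s→q.
A2: add {r} — r (Eve) has r→s.
A3: add {o, t} — o (Adam): all of {q, r, s} already in; t (Eve) has t→r.
A4 = A3; e.g. n (Adam) can still go to p. Fixed point.
o enters the attractor at level 3, so Eve can force the target in 3 moves from there.

3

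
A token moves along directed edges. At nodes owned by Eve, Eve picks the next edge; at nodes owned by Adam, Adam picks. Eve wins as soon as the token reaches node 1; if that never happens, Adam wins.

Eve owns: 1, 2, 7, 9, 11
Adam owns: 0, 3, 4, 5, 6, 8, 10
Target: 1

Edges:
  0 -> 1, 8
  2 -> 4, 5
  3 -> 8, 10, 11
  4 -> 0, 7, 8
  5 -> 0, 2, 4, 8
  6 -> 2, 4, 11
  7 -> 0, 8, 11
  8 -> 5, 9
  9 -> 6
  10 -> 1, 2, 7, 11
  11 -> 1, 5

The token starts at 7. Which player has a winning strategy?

A0 = {1}
A1: add {11} — 11 (Eve) has 11→1.
A2: add {7} — 7 (Eve) has 7→11.
A3 = A2; e.g. 0 (Adam) can still go to 8. Fixed point.
7 ∈ A2, so Eve can force the target.

Eve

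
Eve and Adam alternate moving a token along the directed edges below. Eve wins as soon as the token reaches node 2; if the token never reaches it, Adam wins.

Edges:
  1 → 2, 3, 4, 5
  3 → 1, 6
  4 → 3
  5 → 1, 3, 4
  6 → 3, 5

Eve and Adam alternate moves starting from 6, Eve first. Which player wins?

Adam

Track states (vertex, player-to-move).
A0 = {(2,Eve), (2,Adam)}
A1: add {(1,Eve)}.
A2 = A1; e.g. (1,Adam) stays out. (6,Eve) never enters ⇒ Adam avoids the target.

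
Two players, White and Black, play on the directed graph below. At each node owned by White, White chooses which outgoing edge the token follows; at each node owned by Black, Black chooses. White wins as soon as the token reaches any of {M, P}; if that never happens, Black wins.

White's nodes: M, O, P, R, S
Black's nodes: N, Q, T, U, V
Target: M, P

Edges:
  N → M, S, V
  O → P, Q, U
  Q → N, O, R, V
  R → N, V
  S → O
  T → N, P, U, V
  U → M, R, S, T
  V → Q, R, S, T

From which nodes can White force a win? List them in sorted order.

A0 = {M, P}
A1: add {O} — O (White) has O→P.
A2: add {S} — S (White) has S→O.
A3 = A2; e.g. N (Black) can still go to V. Fixed point.
White's winning region = {M, O, P, S}.

M, O, P, S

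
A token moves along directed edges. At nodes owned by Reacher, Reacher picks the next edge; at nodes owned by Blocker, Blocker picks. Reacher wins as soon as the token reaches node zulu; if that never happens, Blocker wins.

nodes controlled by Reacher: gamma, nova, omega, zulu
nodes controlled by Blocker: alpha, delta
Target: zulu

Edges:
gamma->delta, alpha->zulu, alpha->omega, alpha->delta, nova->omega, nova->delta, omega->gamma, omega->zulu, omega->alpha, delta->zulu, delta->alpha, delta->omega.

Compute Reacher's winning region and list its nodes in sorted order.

nova, omega, zulu

A0 = {zulu}
A1: add {omega} — omega (Reacher) has omega→zulu.
A2: add {nova} — nova (Reacher) has nova→omega.
A3 = A2; e.g. gamma (Reacher) has no edge into A2. Fixed point.
Reacher's winning region = {nova, omega, zulu}.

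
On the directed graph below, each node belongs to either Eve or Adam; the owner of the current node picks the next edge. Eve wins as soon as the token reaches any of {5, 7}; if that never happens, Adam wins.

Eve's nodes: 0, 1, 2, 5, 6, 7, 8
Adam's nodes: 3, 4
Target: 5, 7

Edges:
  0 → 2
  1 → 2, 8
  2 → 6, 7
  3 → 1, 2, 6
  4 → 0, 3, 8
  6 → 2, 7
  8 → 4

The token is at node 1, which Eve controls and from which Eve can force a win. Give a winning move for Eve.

A0 = {5, 7}
A1: add {2, 6} — 2 (Eve) has 2→7; 6 (Eve) has 6→7.
A2: add {0, 1} — 0 (Eve) has 0→2; 1 (Eve) has 1→2.
A3: add {3} — 3 (Adam): all of {1, 2, 6} already in.
A4 = A3; e.g. 4 (Adam) can still go to 8. Fixed point.
From 1, successor 2 is in the attractor (rank 1); the other successor 8 is not.

2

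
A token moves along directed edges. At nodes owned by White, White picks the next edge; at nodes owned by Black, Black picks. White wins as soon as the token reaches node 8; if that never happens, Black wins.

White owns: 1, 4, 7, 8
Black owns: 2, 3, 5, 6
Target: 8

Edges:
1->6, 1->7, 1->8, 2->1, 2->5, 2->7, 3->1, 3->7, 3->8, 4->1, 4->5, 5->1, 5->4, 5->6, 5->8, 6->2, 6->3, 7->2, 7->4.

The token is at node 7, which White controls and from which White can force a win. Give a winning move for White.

4

A0 = {8}
A1: add {1} — 1 (White) has 1→8.
A2: add {4} — 4 (White) has 4→1.
A3: add {7} — 7 (White) has 7→4.
A4: add {3} — 3 (Black): all of {1, 7, 8} already in.
A5 = A4; e.g. 2 (Black) can still go to 5. Fixed point.
From 7, successor 4 is in the attractor (rank 2); the other successor 2 is not.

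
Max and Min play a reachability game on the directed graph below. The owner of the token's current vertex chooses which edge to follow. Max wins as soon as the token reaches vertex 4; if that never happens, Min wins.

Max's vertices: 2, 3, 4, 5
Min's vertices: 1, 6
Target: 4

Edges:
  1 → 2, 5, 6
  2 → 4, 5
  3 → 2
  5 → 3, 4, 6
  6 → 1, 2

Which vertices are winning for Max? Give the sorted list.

A0 = {4}
A1: add {2, 5} — 2 (Max) has 2→4; 5 (Max) has 5→4.
A2: add {3} — 3 (Max) has 3→2.
A3 = A2; e.g. 1 (Min) can still go to 6. Fixed point.
Max's winning region = {2, 3, 4, 5}.

2, 3, 4, 5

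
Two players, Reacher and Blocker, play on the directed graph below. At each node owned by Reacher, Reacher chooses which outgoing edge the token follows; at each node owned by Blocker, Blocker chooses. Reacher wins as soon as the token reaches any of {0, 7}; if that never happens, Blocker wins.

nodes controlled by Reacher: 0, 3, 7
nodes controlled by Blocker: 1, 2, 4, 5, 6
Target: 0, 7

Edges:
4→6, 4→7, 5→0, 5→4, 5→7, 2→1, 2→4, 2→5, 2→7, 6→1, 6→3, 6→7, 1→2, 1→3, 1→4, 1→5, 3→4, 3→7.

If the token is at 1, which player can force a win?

A0 = {0, 7}
A1: add {3} — 3 (Reacher) has 3→7.
A2 = A1; e.g. 1 (Blocker) can still go to 2. Fixed point.
1 never enters the attractor, so Blocker can avoid the target forever.

Blocker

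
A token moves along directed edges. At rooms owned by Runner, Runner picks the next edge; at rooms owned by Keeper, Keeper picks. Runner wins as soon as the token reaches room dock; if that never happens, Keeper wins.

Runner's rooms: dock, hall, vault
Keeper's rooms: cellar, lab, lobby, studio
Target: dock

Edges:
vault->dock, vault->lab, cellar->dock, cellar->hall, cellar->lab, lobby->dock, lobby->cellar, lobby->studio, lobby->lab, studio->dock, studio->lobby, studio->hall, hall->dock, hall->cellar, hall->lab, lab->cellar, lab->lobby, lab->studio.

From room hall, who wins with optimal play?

Runner

A0 = {dock}
A1: add {hall, vault} — vault (Runner) has vault→dock; hall (Runner) has hall→dock.
A2 = A1; e.g. cellar (Keeper) can still go to lab. Fixed point.
hall ∈ A1, so Runner can force the target.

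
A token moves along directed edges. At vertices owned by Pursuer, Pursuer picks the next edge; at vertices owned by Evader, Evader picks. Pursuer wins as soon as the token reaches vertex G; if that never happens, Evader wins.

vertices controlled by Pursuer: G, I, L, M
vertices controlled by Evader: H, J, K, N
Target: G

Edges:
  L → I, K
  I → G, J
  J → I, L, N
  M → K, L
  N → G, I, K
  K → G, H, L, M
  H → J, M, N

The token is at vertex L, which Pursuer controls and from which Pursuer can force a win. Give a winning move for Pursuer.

I

A0 = {G}
A1: add {I} — I (Pursuer) has I→G.
A2: add {L} — L (Pursuer) has L→I.
A3: add {M} — M (Pursuer) has M→L.
A4 = A3; e.g. H (Evader) can still go to J. Fixed point.
From L, successor I is in the attractor (rank 1); the other successor K is not.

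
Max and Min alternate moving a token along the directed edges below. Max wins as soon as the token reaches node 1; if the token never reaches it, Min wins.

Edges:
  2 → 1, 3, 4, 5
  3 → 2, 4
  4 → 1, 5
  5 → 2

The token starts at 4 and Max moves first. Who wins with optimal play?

Max

Track states (vertex, player-to-move).
A0 = {(1,Max), (1,Min)}
A1: add {(2,Max), (4,Max)}.
(4,Max) ∈ A1 ⇒ Max forces the target.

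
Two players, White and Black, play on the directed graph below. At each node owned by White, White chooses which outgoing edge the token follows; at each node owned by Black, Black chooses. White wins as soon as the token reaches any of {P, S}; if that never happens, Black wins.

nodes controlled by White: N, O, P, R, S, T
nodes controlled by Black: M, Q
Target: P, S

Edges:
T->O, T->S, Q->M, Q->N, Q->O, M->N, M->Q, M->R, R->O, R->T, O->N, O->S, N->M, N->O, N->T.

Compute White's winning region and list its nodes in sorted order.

N, O, P, R, S, T

A0 = {P, S}
A1: add {O, T} — O (White) has O→S; T (White) has T→S.
A2: add {N, R} — N (White) has N→O; R (White) has R→O.
A3 = A2; e.g. M (Black) can still go to Q. Fixed point.
White's winning region = {N, O, P, R, S, T}.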